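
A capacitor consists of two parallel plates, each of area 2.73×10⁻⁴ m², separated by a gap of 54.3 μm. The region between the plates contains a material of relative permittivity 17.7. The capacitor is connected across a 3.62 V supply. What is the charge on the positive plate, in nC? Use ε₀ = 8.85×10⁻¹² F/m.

Q ≈ 2.85 nC

C = κε₀A/d = 17.7 × 8.85×10⁻¹² × 2.73×10⁻⁴ / 5.43×10⁻⁵ = 7.88×10⁻¹⁰ F.
Q = CV = 7.88×10⁻¹⁰ × 3.62 = 2.85×10⁻⁹ C.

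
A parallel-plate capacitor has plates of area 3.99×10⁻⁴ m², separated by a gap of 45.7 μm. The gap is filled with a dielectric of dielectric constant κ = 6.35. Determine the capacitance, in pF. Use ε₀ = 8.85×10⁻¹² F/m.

C ≈ 491 pF

C = κε₀A/d = 6.35 × 8.85×10⁻¹² × 3.99×10⁻⁴ / 4.57×10⁻⁵ = 4.91×10⁻¹⁰ F.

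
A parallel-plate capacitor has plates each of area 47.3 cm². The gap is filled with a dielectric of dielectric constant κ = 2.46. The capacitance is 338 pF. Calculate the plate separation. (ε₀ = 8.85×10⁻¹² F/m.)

305 μm

A = 47.3 cm² = 4.73×10⁻³ m².
d = κε₀A/C = 2.46 × 8.85×10⁻¹² × 4.73×10⁻³ / 3.38×10⁻¹⁰ = 3.05×10⁻⁴ m.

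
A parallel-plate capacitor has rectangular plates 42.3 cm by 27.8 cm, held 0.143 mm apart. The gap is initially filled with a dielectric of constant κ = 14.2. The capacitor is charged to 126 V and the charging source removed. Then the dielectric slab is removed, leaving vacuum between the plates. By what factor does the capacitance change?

C₂/C₁ ≈ 0.0704

C = κε₀A/d scales with κ, so C₂/C₁ = 1/κ = 1/14.2 = 0.0704.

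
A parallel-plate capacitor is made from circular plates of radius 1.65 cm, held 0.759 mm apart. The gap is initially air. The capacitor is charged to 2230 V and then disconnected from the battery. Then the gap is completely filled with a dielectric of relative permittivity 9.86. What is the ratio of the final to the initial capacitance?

C₂/C₁ ≈ 9.86

C = κε₀A/d scales with κ, so C₂/C₁ = κ = 9.86.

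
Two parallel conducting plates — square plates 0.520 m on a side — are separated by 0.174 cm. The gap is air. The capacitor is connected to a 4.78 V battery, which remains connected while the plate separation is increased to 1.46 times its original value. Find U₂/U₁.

U₂/U₁ ≈ 0.685

Battery connected ⇒ V is held fixed.
C₂ = 0.685 C₁ and U = ½CV², so U₂/U₁ = C₂/C₁ = 0.685.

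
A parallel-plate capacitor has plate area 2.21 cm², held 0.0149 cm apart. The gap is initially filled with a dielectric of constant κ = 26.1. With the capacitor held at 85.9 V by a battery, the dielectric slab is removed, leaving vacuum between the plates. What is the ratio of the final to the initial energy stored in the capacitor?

0.0383

Battery connected ⇒ V is held fixed.
C₂ = 0.0383 C₁ and U = ½CV², so U₂/U₁ = C₂/C₁ = 0.0383.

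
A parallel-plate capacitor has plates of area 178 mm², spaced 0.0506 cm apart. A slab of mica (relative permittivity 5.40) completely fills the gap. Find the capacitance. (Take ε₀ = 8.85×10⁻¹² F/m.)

A = 178 mm² = 1.78×10⁻⁴ m².
C = κε₀A/d = 5.40 × 8.85×10⁻¹² × 1.78×10⁻⁴ / 5.06×10⁻⁴ = 1.68×10⁻¹¹ F.

C ≈ 16.8 pF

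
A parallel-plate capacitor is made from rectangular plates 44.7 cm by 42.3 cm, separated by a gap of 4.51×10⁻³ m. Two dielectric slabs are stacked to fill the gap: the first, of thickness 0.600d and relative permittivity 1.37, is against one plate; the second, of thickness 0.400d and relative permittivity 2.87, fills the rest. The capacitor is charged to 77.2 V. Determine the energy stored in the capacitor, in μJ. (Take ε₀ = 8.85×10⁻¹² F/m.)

A = 44.7 × 42.3 cm² = 0.189 m².
Stacked slabs ⇒ two capacitors in series, each with the full plate area.
C₁ = κ₁ε₀A/d₁ = 1.37 × 8.85×10⁻¹² × 0.189 / 2.71×10⁻³ = 8.47×10⁻¹⁰ F.
C₂ = κ₂ε₀A/d₂ = 2.87 × 8.85×10⁻¹² × 0.189 / 1.80×10⁻³ = 2.66×10⁻⁹ F.
C = (1/C₁ + 1/C₂)⁻¹ = 6.43×10⁻¹⁰ F.
U = ½CV² = ½ × 6.43×10⁻¹⁰ × (77.2)² = 1.92×10⁻⁶ J.

U ≈ 1.92 μJ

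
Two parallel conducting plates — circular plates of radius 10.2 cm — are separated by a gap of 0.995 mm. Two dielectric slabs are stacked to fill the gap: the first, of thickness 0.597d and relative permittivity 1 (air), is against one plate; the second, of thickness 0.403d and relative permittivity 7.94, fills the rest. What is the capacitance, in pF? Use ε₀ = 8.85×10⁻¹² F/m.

C ≈ 449 pF

A = π(10.2 cm)² = 3.27×10⁻² m².
Stacked slabs ⇒ two capacitors in series, each with the full plate area.
C₁ = κ₁ε₀A/d₁ = 1.00 × 8.85×10⁻¹² × 3.27×10⁻² / 5.94×10⁻⁴ = 4.87×10⁻¹⁰ F.
C₂ = κ₂ε₀A/d₂ = 7.94 × 8.85×10⁻¹² × 3.27×10⁻² / 4.01×10⁻⁴ = 5.73×10⁻⁹ F.
C = (1/C₁ + 1/C₂)⁻¹ = 4.49×10⁻¹⁰ F.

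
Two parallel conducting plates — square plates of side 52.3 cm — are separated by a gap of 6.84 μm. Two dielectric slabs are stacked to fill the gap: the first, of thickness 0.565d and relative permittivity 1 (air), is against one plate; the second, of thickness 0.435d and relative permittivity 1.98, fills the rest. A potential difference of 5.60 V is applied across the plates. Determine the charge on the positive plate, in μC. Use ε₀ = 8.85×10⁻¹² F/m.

A = (52.3 cm)² = 0.274 m².
Stacked slabs ⇒ two capacitors in series, each with the full plate area.
C₁ = κ₁ε₀A/d₁ = 1.00 × 8.85×10⁻¹² × 0.274 / 3.86×10⁻⁶ = 6.26×10⁻⁷ F.
C₂ = κ₂ε₀A/d₂ = 1.98 × 8.85×10⁻¹² × 0.274 / 2.98×10⁻⁶ = 1.61×10⁻⁶ F.
C = (1/C₁ + 1/C₂)⁻¹ = 4.51×10⁻⁷ F.
Q = CV = 4.51×10⁻⁷ × 5.60 = 2.53×10⁻⁶ C.

2.53 μC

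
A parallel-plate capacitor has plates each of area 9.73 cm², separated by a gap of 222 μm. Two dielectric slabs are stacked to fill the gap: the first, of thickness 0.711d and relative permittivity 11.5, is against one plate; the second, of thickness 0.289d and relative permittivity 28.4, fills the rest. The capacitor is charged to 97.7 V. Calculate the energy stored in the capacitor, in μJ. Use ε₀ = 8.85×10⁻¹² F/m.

A = 9.73 cm² = 9.73×10⁻⁴ m².
Stacked slabs ⇒ two capacitors in series, each with the full plate area.
C₁ = κ₁ε₀A/d₁ = 11.5 × 8.85×10⁻¹² × 9.73×10⁻⁴ / 1.58×10⁻⁴ = 6.27×10⁻¹⁰ F.
C₂ = κ₂ε₀A/d₂ = 28.4 × 8.85×10⁻¹² × 9.73×10⁻⁴ / 6.42×10⁻⁵ = 3.81×10⁻⁹ F.
C = (1/C₁ + 1/C₂)⁻¹ = 5.39×10⁻¹⁰ F.
U = ½CV² = ½ × 5.39×10⁻¹⁰ × (97.7)² = 2.57×10⁻⁶ J.

U ≈ 2.57 μJ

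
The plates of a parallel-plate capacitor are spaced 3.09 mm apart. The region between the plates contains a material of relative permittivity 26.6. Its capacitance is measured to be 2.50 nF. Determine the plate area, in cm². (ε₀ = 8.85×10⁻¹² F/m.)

328 cm²

A = Cd/(κε₀) = 2.50×10⁻⁹ × 3.09×10⁻³ / (26.6 × 8.85×10⁻¹²) = 3.28×10⁻² m².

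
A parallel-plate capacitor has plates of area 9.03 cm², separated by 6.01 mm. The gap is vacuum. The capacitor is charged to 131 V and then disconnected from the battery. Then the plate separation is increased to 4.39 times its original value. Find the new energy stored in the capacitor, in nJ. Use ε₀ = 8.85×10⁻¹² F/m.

A = 9.03 cm² = 9.03×10⁻⁴ m².
Initially C₁ = ε₀A/d = 8.85×10⁻¹² × 9.03×10⁻⁴ / 6.01×10⁻³ = 1.33×10⁻¹² F.
U₁ = 1.14×10⁻⁸ J.
Isolated ⇒ Q is held fixed. C₂ = 0.228 C₁ and U = Q²/(2C), so U₂/U₁ = C₁/C₂ = 4.39.
U₂ = 4.39 × 1.14×10⁻⁸ = 5.01×10⁻⁸ J.

50.1 nJ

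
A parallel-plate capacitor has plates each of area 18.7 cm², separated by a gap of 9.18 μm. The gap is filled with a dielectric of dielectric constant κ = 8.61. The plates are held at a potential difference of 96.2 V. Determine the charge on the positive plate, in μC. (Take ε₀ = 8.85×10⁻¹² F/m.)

A = 18.7 cm² = 1.87×10⁻³ m².
C = κε₀A/d = 8.61 × 8.85×10⁻¹² × 1.87×10⁻³ / 9.18×10⁻⁶ = 1.55×10⁻⁸ F.
Q = CV = 1.55×10⁻⁸ × 96.2 = 1.49×10⁻⁶ C.

1.49 μC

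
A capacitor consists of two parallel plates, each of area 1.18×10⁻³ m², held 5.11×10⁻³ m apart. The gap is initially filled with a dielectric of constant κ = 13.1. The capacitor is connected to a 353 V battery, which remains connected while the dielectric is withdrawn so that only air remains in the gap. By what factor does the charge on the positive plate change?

0.0763

Battery connected ⇒ V is held fixed.
C₂ = 0.0763 C₁ and Q = CV, so Q₂/Q₁ = C₂/C₁ = 0.0763.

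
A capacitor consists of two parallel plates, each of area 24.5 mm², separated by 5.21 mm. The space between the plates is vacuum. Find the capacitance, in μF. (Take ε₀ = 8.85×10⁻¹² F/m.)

A = 24.5 mm² = 2.45×10⁻⁵ m².
C = ε₀A/d = 8.85×10⁻¹² × 2.45×10⁻⁵ / 5.21×10⁻³ = 4.16×10⁻¹⁴ F.

4.16×10⁻⁸ μF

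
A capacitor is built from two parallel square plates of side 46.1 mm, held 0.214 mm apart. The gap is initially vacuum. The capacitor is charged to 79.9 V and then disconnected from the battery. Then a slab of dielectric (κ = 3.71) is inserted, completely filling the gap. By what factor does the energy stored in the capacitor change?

0.270

Isolated ⇒ Q is held fixed.
C₂ = 3.71 C₁ and U = Q²/(2C), so U₂/U₁ = C₁/C₂ = 0.270.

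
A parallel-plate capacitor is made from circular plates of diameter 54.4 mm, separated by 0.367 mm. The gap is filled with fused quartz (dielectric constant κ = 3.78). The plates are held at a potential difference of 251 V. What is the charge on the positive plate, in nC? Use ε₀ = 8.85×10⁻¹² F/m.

53.2 nC

A = π(54.4/2 mm)² = 2.32×10⁻³ m².
C = κε₀A/d = 3.78 × 8.85×10⁻¹² × 2.32×10⁻³ / 3.67×10⁻⁴ = 2.12×10⁻¹⁰ F.
Q = CV = 2.12×10⁻¹⁰ × 251 = 5.32×10⁻⁸ C.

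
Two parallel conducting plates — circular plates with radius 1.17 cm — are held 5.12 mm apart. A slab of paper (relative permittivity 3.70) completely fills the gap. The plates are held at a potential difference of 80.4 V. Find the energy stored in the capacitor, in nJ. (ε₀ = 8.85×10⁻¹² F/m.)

A = π(1.17 cm)² = 4.30×10⁻⁴ m².
C = κε₀A/d = 3.70 × 8.85×10⁻¹² × 4.30×10⁻⁴ / 5.12×10⁻³ = 2.75×10⁻¹² F.
U = ½CV² = ½ × 2.75×10⁻¹² × (80.4)² = 8.89×10⁻⁹ J.

U ≈ 8.89 nJ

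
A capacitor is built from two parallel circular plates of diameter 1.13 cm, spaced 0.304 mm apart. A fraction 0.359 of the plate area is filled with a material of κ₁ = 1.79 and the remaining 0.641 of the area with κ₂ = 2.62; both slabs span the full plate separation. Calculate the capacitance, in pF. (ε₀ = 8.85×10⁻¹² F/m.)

A = π(1.13/2 cm)² = 1.00×10⁻⁴ m².
Side-by-side slabs ⇒ two capacitors in parallel, each spanning the full gap.
C₁ = κ₁ε₀A₁/d = 1.79 × 8.85×10⁻¹² × 3.60×10⁻⁵ / 3.04×10⁻⁴ = 1.88×10⁻¹² F.
C₂ = κ₂ε₀A₂/d = 2.62 × 8.85×10⁻¹² × 6.43×10⁻⁵ / 3.04×10⁻⁴ = 4.90×10⁻¹² F.
C = C₁ + C₂ = 6.78×10⁻¹² F.

6.78 pF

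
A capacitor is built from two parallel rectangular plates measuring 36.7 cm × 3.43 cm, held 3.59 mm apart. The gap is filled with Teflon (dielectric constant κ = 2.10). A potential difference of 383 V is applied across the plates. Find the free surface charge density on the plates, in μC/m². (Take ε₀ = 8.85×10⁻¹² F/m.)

σ ≈ 1.98 μC/m²

A = 36.7 × 3.43 cm² = 1.26×10⁻² m².
C = κε₀A/d = 2.10 × 8.85×10⁻¹² × 1.26×10⁻² / 3.59×10⁻³ = 6.52×10⁻¹¹ F.
σ = Q/A = CV/A = 6.52×10⁻¹¹ × 383 / 1.26×10⁻² = 1.98×10⁻⁶ C/m².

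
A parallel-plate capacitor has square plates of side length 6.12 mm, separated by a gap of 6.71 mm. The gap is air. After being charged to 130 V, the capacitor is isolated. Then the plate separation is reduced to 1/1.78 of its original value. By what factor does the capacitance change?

C₂/C₁ ≈ 1.78

C = ε₀A/d scales as 1/d, so C₂/C₁ = d₁/d₂ = 1.78.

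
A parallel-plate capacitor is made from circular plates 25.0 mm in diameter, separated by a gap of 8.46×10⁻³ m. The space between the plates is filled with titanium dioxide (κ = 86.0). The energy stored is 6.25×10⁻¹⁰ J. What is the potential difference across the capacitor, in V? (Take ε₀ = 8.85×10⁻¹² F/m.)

A = π(25.0/2 mm)² = 4.91×10⁻⁴ m².
C = κε₀A/d = 86.0 × 8.85×10⁻¹² × 4.91×10⁻⁴ / 8.46×10⁻³ = 4.42×10⁻¹¹ F.
V = √(2U/C) = √(2 × 6.25×10⁻¹⁰ / 4.42×10⁻¹¹) = 5.32 V.

V ≈ 5.32 V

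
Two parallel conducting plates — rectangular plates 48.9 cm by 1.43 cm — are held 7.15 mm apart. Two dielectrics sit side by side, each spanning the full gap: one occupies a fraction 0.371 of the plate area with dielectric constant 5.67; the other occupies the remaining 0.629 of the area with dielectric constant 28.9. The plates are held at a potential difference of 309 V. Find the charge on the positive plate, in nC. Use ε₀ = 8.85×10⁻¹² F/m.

54.2 nC

A = 48.9 × 1.43 cm² = 6.99×10⁻³ m².
Side-by-side slabs ⇒ two capacitors in parallel, each spanning the full gap.
C₁ = κ₁ε₀A₁/d = 5.67 × 8.85×10⁻¹² × 2.59×10⁻³ / 7.15×10⁻³ = 1.82×10⁻¹¹ F.
C₂ = κ₂ε₀A₂/d = 28.9 × 8.85×10⁻¹² × 4.40×10⁻³ / 7.15×10⁻³ = 1.57×10⁻¹⁰ F.
C = C₁ + C₂ = 1.76×10⁻¹⁰ F.
Q = CV = 1.76×10⁻¹⁰ × 309 = 5.42×10⁻⁸ C.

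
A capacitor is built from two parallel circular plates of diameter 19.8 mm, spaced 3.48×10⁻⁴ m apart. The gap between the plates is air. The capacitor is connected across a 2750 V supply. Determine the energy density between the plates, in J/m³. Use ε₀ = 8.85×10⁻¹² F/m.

276 J/m³

E = V/d = 2750 / 3.48×10⁻⁴ = 7.90×10⁶ V/m.
u = ½ε₀E² = ½ × 8.85×10⁻¹² × (7.90×10⁶)² = 2.76×10² J/m³.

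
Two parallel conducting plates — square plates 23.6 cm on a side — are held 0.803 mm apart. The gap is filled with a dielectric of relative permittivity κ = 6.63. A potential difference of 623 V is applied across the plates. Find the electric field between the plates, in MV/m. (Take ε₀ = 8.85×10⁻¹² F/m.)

E ≈ 0.776 MV/m

E = V/d = 623 / 8.03×10⁻⁴ = 7.76×10⁵ V/m.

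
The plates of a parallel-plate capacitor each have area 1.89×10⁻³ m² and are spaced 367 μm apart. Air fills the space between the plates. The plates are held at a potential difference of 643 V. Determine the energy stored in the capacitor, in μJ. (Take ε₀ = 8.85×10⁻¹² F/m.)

C = ε₀A/d = 8.85×10⁻¹² × 1.89×10⁻³ / 3.67×10⁻⁴ = 4.56×10⁻¹¹ F.
U = ½CV² = ½ × 4.56×10⁻¹¹ × (643)² = 9.42×10⁻⁶ J.

9.42 μJ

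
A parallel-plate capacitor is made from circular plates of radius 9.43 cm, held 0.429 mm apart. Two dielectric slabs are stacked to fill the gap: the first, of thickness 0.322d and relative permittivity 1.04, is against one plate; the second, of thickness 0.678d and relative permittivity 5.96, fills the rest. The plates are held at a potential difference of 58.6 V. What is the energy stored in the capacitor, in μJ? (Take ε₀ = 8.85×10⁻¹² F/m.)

2.34 μJ

A = π(9.43 cm)² = 2.79×10⁻² m².
Stacked slabs ⇒ two capacitors in series, each with the full plate area.
C₁ = κ₁ε₀A/d₁ = 1.04 × 8.85×10⁻¹² × 2.79×10⁻² / 1.38×10⁻⁴ = 1.86×10⁻⁹ F.
C₂ = κ₂ε₀A/d₂ = 5.96 × 8.85×10⁻¹² × 2.79×10⁻² / 2.91×10⁻⁴ = 5.07×10⁻⁹ F.
C = (1/C₁ + 1/C₂)⁻¹ = 1.36×10⁻⁹ F.
U = ½CV² = ½ × 1.36×10⁻⁹ × (58.6)² = 2.34×10⁻⁶ J.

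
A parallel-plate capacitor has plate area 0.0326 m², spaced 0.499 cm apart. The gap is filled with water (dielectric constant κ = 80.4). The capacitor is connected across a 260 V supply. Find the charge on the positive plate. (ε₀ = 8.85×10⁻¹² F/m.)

Q ≈ 1.21 μC

C = κε₀A/d = 80.4 × 8.85×10⁻¹² × 3.26×10⁻² / 4.99×10⁻³ = 4.65×10⁻⁹ F.
Q = CV = 4.65×10⁻⁹ × 260 = 1.21×10⁻⁶ C.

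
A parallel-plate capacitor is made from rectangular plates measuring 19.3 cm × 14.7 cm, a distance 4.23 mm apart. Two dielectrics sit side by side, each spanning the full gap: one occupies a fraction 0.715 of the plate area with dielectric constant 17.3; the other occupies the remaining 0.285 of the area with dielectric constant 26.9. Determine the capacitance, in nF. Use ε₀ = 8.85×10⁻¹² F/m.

A = 19.3 × 14.7 cm² = 2.84×10⁻² m².
Side-by-side slabs ⇒ two capacitors in parallel, each spanning the full gap.
C₁ = κ₁ε₀A₁/d = 17.3 × 8.85×10⁻¹² × 2.03×10⁻² / 4.23×10⁻³ = 7.34×10⁻¹⁰ F.
C₂ = κ₂ε₀A₂/d = 26.9 × 8.85×10⁻¹² × 8.09×10⁻³ / 4.23×10⁻³ = 4.55×10⁻¹⁰ F.
C = C₁ + C₂ = 1.19×10⁻⁹ F.

C ≈ 1.19 nF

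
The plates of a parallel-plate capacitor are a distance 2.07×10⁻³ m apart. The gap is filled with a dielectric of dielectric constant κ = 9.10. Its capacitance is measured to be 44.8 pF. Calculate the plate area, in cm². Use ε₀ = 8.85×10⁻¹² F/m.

A = Cd/(κε₀) = 4.48×10⁻¹¹ × 2.07×10⁻³ / (9.10 × 8.85×10⁻¹²) = 1.15×10⁻³ m².

A ≈ 11.5 cm²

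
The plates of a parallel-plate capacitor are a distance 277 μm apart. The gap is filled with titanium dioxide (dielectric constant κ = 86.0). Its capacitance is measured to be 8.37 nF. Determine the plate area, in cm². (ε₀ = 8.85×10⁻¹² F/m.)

A = Cd/(κε₀) = 8.37×10⁻⁹ × 2.77×10⁻⁴ / (86.0 × 8.85×10⁻¹²) = 3.05×10⁻³ m².

30.5 cm²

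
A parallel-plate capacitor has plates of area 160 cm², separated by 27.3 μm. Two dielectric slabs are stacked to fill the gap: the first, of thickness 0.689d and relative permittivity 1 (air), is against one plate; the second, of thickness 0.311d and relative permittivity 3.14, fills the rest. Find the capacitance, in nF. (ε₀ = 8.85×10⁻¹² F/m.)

A = 160 cm² = 1.60×10⁻² m².
Stacked slabs ⇒ two capacitors in series, each with the full plate area.
C₁ = κ₁ε₀A/d₁ = 1.00 × 8.85×10⁻¹² × 1.60×10⁻² / 1.88×10⁻⁵ = 7.53×10⁻⁹ F.
C₂ = κ₂ε₀A/d₂ = 3.14 × 8.85×10⁻¹² × 1.60×10⁻² / 8.49×10⁻⁶ = 5.24×10⁻⁸ F.
C = (1/C₁ + 1/C₂)⁻¹ = 6.58×10⁻⁹ F.

C ≈ 6.58 nF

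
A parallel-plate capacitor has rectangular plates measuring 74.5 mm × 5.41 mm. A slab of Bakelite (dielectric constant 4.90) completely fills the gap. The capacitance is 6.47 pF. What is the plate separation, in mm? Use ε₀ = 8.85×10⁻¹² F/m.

d ≈ 2.70 mm

A = 74.5 × 5.41 mm² = 4.03×10⁻⁴ m².
d = κε₀A/C = 4.90 × 8.85×10⁻¹² × 4.03×10⁻⁴ / 6.47×10⁻¹² = 2.70×10⁻³ m.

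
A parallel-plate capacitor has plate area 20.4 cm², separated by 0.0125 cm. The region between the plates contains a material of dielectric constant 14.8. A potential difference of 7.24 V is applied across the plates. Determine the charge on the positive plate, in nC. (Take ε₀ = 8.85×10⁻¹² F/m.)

Q ≈ 15.5 nC

A = 20.4 cm² = 2.04×10⁻³ m².
C = κε₀A/d = 14.8 × 8.85×10⁻¹² × 2.04×10⁻³ / 1.25×10⁻⁴ = 2.14×10⁻⁹ F.
Q = CV = 2.14×10⁻⁹ × 7.24 = 1.55×10⁻⁸ C.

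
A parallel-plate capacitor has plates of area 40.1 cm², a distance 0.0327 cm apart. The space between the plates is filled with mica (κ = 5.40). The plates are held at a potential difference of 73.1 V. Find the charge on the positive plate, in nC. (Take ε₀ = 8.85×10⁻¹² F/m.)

A = 40.1 cm² = 4.01×10⁻³ m².
C = κε₀A/d = 5.40 × 8.85×10⁻¹² × 4.01×10⁻³ / 3.27×10⁻⁴ = 5.86×10⁻¹⁰ F.
Q = CV = 5.86×10⁻¹⁰ × 73.1 = 4.28×10⁻⁸ C.

42.8 nC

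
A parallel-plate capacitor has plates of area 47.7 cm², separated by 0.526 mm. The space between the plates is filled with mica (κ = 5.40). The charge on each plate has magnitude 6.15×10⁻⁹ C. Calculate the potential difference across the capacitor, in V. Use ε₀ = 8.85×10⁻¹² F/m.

V ≈ 14.2 V

A = 47.7 cm² = 4.77×10⁻³ m².
C = κε₀A/d = 5.40 × 8.85×10⁻¹² × 4.77×10⁻³ / 5.26×10⁻⁴ = 4.33×10⁻¹⁰ F.
V = Q/C = 6.15×10⁻⁹ / 4.33×10⁻¹⁰ = 14.2 V.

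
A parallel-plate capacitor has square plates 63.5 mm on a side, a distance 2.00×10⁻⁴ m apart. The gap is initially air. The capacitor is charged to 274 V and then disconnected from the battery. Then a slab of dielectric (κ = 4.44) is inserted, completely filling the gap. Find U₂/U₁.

U₂/U₁ ≈ 0.225

Isolated ⇒ Q is held fixed.
C₂ = 4.44 C₁ and U = Q²/(2C), so U₂/U₁ = C₁/C₂ = 0.225.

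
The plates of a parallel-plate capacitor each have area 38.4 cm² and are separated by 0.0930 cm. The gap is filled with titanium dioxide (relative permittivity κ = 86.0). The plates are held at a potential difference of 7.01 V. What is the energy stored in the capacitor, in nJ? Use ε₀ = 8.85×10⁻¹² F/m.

77.2 nJ

A = 38.4 cm² = 3.84×10⁻³ m².
C = κε₀A/d = 86.0 × 8.85×10⁻¹² × 3.84×10⁻³ / 9.30×10⁻⁴ = 3.14×10⁻⁹ F.
U = ½CV² = ½ × 3.14×10⁻⁹ × (7.01)² = 7.72×10⁻⁸ J.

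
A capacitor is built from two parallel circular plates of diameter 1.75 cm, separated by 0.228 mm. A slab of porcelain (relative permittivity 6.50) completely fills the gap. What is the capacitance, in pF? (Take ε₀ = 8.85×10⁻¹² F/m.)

A = π(1.75/2 cm)² = 2.41×10⁻⁴ m².
C = κε₀A/d = 6.50 × 8.85×10⁻¹² × 2.41×10⁻⁴ / 2.28×10⁻⁴ = 6.07×10⁻¹¹ F.

C ≈ 60.7 pF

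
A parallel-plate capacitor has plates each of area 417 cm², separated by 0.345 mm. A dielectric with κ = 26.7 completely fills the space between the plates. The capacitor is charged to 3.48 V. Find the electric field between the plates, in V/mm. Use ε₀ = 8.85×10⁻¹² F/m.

10.1 V/mm

E = V/d = 3.48 / 3.45×10⁻⁴ = 1.01×10⁴ V/m.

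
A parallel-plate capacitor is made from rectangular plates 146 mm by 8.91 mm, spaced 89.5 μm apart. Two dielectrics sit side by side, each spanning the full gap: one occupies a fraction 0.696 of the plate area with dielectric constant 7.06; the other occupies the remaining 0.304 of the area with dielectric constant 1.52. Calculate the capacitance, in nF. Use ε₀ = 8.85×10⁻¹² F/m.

0.692 nF

A = 146 × 8.91 mm² = 1.30×10⁻³ m².
Side-by-side slabs ⇒ two capacitors in parallel, each spanning the full gap.
C₁ = κ₁ε₀A₁/d = 7.06 × 8.85×10⁻¹² × 9.05×10⁻⁴ / 8.95×10⁻⁵ = 6.32×10⁻¹⁰ F.
C₂ = κ₂ε₀A₂/d = 1.52 × 8.85×10⁻¹² × 3.95×10⁻⁴ / 8.95×10⁻⁵ = 5.94×10⁻¹¹ F.
C = C₁ + C₂ = 6.92×10⁻¹⁰ F.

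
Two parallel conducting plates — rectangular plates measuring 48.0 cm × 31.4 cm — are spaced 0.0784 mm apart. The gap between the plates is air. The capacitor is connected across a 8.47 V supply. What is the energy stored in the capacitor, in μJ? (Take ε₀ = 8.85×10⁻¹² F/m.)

A = 48.0 × 31.4 cm² = 0.151 m².
C = ε₀A/d = 8.85×10⁻¹² × 0.151 / 7.84×10⁻⁵ = 1.70×10⁻⁸ F.
U = ½CV² = ½ × 1.70×10⁻⁸ × (8.47)² = 6.10×10⁻⁷ J.

U ≈ 0.610 μJ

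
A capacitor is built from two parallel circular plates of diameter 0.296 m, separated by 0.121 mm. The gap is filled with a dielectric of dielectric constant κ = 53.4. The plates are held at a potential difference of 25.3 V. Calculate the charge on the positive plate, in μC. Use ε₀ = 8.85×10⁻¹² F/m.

A = π(0.296/2 m)² = 6.88×10⁻² m².
C = κε₀A/d = 53.4 × 8.85×10⁻¹² × 6.88×10⁻² / 1.21×10⁻⁴ = 2.69×10⁻⁷ F.
Q = CV = 2.69×10⁻⁷ × 25.3 = 6.80×10⁻⁶ C.

Q ≈ 6.80 μC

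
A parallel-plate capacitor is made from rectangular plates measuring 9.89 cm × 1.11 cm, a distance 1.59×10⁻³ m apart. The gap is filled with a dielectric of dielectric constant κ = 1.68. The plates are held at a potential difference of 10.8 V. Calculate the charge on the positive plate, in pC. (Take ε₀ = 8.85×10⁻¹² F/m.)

A = 9.89 × 1.11 cm² = 1.10×10⁻³ m².
C = κε₀A/d = 1.68 × 8.85×10⁻¹² × 1.10×10⁻³ / 1.59×10⁻³ = 1.03×10⁻¹¹ F.
Q = CV = 1.03×10⁻¹¹ × 10.8 = 1.11×10⁻¹⁰ C.

Q ≈ 111 pC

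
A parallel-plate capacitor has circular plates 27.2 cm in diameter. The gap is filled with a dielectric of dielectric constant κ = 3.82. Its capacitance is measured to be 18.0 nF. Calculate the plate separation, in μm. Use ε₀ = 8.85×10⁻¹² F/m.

109 μm

A = π(27.2/2 cm)² = 5.81×10⁻² m².
d = κε₀A/C = 3.82 × 8.85×10⁻¹² × 5.81×10⁻² / 1.80×10⁻⁸ = 1.09×10⁻⁴ m.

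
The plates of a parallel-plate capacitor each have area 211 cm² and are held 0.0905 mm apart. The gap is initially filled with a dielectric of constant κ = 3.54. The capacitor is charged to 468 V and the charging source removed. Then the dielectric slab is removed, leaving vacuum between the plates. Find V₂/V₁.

3.54

Isolated ⇒ Q is held fixed.
C₂ = 0.282 C₁ and V = Q/C, so V₂/V₁ = C₁/C₂ = 3.54.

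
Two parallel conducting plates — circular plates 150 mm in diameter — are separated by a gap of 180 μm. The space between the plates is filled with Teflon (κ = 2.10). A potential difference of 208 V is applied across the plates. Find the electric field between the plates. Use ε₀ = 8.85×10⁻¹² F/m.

E ≈ 1.16 MV/m

E = V/d = 208 / 1.80×10⁻⁴ = 1.16×10⁶ V/m.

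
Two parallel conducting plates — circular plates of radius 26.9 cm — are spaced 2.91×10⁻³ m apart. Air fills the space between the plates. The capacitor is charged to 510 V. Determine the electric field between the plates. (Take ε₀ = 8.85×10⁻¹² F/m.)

E = V/d = 510 / 2.91×10⁻³ = 1.75×10⁵ V/m.

E ≈ 175 kV/m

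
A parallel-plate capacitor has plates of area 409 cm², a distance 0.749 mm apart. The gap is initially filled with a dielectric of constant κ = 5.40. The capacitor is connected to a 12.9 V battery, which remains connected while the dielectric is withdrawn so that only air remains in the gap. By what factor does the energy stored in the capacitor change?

Battery connected ⇒ V is held fixed.
C₂ = 0.185 C₁ and U = ½CV², so U₂/U₁ = C₂/C₁ = 0.185.

0.185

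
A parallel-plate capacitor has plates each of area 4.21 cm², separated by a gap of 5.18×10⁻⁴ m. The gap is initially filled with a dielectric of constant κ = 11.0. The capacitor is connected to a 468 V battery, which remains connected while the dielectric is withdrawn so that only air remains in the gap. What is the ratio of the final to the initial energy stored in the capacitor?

U₂/U₁ ≈ 0.0909

Battery connected ⇒ V is held fixed.
C₂ = 0.0909 C₁ and U = ½CV², so U₂/U₁ = C₂/C₁ = 0.0909.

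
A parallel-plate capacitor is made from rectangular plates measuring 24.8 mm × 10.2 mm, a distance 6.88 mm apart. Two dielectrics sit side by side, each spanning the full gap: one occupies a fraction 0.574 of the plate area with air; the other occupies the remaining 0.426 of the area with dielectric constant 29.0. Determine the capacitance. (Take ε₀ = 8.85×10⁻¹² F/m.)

C ≈ 4.21 pF

A = 24.8 × 10.2 mm² = 2.53×10⁻⁴ m².
Side-by-side slabs ⇒ two capacitors in parallel, each spanning the full gap.
C₁ = κ₁ε₀A₁/d = 1.00 × 8.85×10⁻¹² × 1.45×10⁻⁴ / 6.88×10⁻³ = 1.87×10⁻¹³ F.
C₂ = κ₂ε₀A₂/d = 29.0 × 8.85×10⁻¹² × 1.08×10⁻⁴ / 6.88×10⁻³ = 4.02×10⁻¹² F.
C = C₁ + C₂ = 4.21×10⁻¹² F.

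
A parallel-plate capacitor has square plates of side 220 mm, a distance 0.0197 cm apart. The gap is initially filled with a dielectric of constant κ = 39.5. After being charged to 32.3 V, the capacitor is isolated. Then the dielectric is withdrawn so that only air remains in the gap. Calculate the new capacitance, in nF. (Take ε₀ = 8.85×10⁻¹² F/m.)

2.17 nF

A = (220 mm)² = 4.84×10⁻² m².
Initially C₁ = κε₀A/d = 39.5 × 8.85×10⁻¹² × 4.84×10⁻² / 1.97×10⁻⁴ = 8.59×10⁻⁸ F.
C = κε₀A/d scales with κ, so C₂/C₁ = 1/κ = 1/39.5 = 0.0253.
C₂ = 0.0253 × 8.59×10⁻⁸ = 2.17×10⁻⁹ F.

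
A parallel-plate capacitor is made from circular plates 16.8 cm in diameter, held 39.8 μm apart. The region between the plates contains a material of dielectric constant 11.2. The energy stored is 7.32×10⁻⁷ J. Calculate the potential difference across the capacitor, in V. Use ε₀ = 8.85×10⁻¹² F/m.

A = π(16.8/2 cm)² = 2.22×10⁻² m².
C = κε₀A/d = 11.2 × 8.85×10⁻¹² × 2.22×10⁻² / 3.98×10⁻⁵ = 5.52×10⁻⁸ F.
V = √(2U/C) = √(2 × 7.32×10⁻⁷ / 5.52×10⁻⁸) = 5.15 V.

V ≈ 5.15 V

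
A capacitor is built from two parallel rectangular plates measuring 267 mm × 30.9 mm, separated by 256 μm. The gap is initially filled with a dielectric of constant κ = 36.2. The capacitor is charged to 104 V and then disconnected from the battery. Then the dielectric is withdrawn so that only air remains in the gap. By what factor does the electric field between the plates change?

E₂/E₁ ≈ 36.2

Isolated ⇒ Q is held fixed.
V₂ = Q/C₂ = V₁/0.0276; E = V/d, so E₂/E₁ = (V₂/V₁)(d₁/d₂) = 36.2.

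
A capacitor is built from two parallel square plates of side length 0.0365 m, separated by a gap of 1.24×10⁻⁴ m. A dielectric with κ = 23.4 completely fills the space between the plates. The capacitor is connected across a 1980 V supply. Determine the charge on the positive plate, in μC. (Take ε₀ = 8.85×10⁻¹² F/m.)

A = (0.0365 m)² = 1.33×10⁻³ m².
C = κε₀A/d = 23.4 × 8.85×10⁻¹² × 1.33×10⁻³ / 1.24×10⁻⁴ = 2.22×10⁻⁹ F.
Q = CV = 2.22×10⁻⁹ × 1980 = 4.41×10⁻⁶ C.

Q ≈ 4.41 μC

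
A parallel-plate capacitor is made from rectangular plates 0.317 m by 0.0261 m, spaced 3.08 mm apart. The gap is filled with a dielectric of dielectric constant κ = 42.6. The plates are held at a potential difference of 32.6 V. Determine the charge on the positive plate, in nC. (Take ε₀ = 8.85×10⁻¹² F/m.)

33.0 nC

A = 0.317 × 0.0261 m² = 8.27×10⁻³ m².
C = κε₀A/d = 42.6 × 8.85×10⁻¹² × 8.27×10⁻³ / 3.08×10⁻³ = 1.01×10⁻⁹ F.
Q = CV = 1.01×10⁻⁹ × 32.6 = 3.30×10⁻⁸ C.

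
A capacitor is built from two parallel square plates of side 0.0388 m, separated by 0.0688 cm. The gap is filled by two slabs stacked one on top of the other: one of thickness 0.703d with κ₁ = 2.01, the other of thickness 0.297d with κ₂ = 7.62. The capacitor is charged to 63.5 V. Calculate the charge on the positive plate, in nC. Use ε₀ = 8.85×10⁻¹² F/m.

A = (0.0388 m)² = 1.51×10⁻³ m².
Stacked slabs ⇒ two capacitors in series, each with the full plate area.
C₁ = κ₁ε₀A/d₁ = 2.01 × 8.85×10⁻¹² × 1.51×10⁻³ / 4.84×10⁻⁴ = 5.54×10⁻¹¹ F.
C₂ = κ₂ε₀A/d₂ = 7.62 × 8.85×10⁻¹² × 1.51×10⁻³ / 2.04×10⁻⁴ = 4.97×10⁻¹⁰ F.
C = (1/C₁ + 1/C₂)⁻¹ = 4.98×10⁻¹¹ F.
Q = CV = 4.98×10⁻¹¹ × 63.5 = 3.16×10⁻⁹ C.

3.16 nC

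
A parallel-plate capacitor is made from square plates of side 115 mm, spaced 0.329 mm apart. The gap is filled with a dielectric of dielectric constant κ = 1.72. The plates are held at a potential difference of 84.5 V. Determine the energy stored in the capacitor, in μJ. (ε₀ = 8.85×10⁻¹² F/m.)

A = (115 mm)² = 1.32×10⁻² m².
C = κε₀A/d = 1.72 × 8.85×10⁻¹² × 1.32×10⁻² / 3.29×10⁻⁴ = 6.12×10⁻¹⁰ F.
U = ½CV² = ½ × 6.12×10⁻¹⁰ × (84.5)² = 2.18×10⁻⁶ J.

U ≈ 2.18 μJ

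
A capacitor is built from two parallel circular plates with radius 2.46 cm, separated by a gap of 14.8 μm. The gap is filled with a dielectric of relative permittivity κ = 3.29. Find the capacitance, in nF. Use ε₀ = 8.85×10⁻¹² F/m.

C ≈ 3.74 nF

A = π(2.46 cm)² = 1.90×10⁻³ m².
C = κε₀A/d = 3.29 × 8.85×10⁻¹² × 1.90×10⁻³ / 1.48×10⁻⁵ = 3.74×10⁻⁹ F.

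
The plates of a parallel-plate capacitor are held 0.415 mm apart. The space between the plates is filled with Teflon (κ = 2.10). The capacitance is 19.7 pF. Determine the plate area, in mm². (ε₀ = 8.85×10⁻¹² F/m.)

A = Cd/(κε₀) = 1.97×10⁻¹¹ × 4.15×10⁻⁴ / (2.10 × 8.85×10⁻¹²) = 4.40×10⁻⁴ m².

440 mm²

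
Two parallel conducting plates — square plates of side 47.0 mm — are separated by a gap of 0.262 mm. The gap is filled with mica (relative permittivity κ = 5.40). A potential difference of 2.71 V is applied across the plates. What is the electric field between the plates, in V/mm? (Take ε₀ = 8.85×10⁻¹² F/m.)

E = V/d = 2.71 / 2.62×10⁻⁴ = 1.03×10⁴ V/m.

10.3 V/mm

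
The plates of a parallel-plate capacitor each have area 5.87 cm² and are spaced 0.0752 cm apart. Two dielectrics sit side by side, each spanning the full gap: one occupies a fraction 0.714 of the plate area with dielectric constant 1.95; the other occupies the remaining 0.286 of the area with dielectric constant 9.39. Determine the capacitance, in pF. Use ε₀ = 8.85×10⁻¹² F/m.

28.2 pF

A = 5.87 cm² = 5.87×10⁻⁴ m².
Side-by-side slabs ⇒ two capacitors in parallel, each spanning the full gap.
C₁ = κ₁ε₀A₁/d = 1.95 × 8.85×10⁻¹² × 4.19×10⁻⁴ / 7.52×10⁻⁴ = 9.62×10⁻¹² F.
C₂ = κ₂ε₀A₂/d = 9.39 × 8.85×10⁻¹² × 1.68×10⁻⁴ / 7.52×10⁻⁴ = 1.86×10⁻¹¹ F.
C = C₁ + C₂ = 2.82×10⁻¹¹ F.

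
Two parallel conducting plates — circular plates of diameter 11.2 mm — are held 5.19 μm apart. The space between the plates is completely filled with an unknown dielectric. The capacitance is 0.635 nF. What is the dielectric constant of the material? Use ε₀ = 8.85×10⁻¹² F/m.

3.78

A = π(11.2/2 mm)² = 9.85×10⁻⁵ m².
κ = Cd/(ε₀A) = 6.35×10⁻¹⁰ × 5.19×10⁻⁶ / (8.85×10⁻¹² × 9.85×10⁻⁵) = 3.78.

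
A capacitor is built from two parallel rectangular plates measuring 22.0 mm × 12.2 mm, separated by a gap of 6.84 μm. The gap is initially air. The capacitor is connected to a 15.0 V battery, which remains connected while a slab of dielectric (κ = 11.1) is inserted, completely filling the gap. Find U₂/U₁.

Battery connected ⇒ V is held fixed.
C₂ = 11.1 C₁ and U = ½CV², so U₂/U₁ = C₂/C₁ = 11.1.

11.1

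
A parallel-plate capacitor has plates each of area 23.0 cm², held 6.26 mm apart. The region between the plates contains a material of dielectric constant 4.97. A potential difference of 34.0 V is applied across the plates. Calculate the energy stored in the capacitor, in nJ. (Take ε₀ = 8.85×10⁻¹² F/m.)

A = 23.0 cm² = 2.30×10⁻³ m².
C = κε₀A/d = 4.97 × 8.85×10⁻¹² × 2.30×10⁻³ / 6.26×10⁻³ = 1.62×10⁻¹¹ F.
U = ½CV² = ½ × 1.62×10⁻¹¹ × (34.0)² = 9.34×10⁻⁹ J.

9.34 nJ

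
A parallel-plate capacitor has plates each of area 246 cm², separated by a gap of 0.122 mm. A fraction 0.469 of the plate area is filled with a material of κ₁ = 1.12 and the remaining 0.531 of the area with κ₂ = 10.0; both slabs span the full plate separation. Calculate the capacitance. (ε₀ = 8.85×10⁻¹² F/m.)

C ≈ 10.4 nF

A = 246 cm² = 2.46×10⁻² m².
Side-by-side slabs ⇒ two capacitors in parallel, each spanning the full gap.
C₁ = κ₁ε₀A₁/d = 1.12 × 8.85×10⁻¹² × 1.15×10⁻² / 1.22×10⁻⁴ = 9.37×10⁻¹⁰ F.
C₂ = κ₂ε₀A₂/d = 10.0 × 8.85×10⁻¹² × 1.31×10⁻² / 1.22×10⁻⁴ = 9.48×10⁻⁹ F.
C = C₁ + C₂ = 1.04×10⁻⁸ F.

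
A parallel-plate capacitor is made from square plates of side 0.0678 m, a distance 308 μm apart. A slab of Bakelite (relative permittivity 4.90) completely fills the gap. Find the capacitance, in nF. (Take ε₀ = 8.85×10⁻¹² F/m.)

A = (0.0678 m)² = 4.60×10⁻³ m².
C = κε₀A/d = 4.90 × 8.85×10⁻¹² × 4.60×10⁻³ / 3.08×10⁻⁴ = 6.47×10⁻¹⁰ F.

0.647 nF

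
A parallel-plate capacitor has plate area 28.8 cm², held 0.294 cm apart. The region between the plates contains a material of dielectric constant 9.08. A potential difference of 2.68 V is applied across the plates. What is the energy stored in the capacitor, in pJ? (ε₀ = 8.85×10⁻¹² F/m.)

A = 28.8 cm² = 2.88×10⁻³ m².
C = κε₀A/d = 9.08 × 8.85×10⁻¹² × 2.88×10⁻³ / 2.94×10⁻³ = 7.87×10⁻¹¹ F.
U = ½CV² = ½ × 7.87×10⁻¹¹ × (2.68)² = 2.83×10⁻¹⁰ J.

U ≈ 283 pJ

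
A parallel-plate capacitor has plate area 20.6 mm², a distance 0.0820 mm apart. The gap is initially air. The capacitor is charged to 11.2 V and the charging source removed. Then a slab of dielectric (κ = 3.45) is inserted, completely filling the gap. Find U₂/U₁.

U₂/U₁ ≈ 0.290

Isolated ⇒ Q is held fixed.
C₂ = 3.45 C₁ and U = Q²/(2C), so U₂/U₁ = C₁/C₂ = 0.290.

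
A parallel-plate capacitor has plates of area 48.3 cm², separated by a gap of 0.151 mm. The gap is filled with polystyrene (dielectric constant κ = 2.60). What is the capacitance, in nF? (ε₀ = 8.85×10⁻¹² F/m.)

A = 48.3 cm² = 4.83×10⁻³ m².
C = κε₀A/d = 2.60 × 8.85×10⁻¹² × 4.83×10⁻³ / 1.51×10⁻⁴ = 7.36×10⁻¹⁰ F.

0.736 nF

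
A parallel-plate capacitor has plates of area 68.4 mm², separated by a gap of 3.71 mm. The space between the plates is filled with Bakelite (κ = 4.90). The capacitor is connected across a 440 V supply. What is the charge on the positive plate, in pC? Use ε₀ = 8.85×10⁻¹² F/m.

352 pC

A = 68.4 mm² = 6.84×10⁻⁵ m².
C = κε₀A/d = 4.90 × 8.85×10⁻¹² × 6.84×10⁻⁵ / 3.71×10⁻³ = 8.00×10⁻¹³ F.
Q = CV = 8.00×10⁻¹³ × 440 = 3.52×10⁻¹⁰ C.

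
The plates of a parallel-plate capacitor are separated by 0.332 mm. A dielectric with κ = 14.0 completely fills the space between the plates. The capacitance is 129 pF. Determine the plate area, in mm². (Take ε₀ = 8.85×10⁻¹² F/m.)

A = Cd/(κε₀) = 1.29×10⁻¹⁰ × 3.32×10⁻⁴ / (14.0 × 8.85×10⁻¹²) = 3.46×10⁻⁴ m².

A ≈ 346 mm²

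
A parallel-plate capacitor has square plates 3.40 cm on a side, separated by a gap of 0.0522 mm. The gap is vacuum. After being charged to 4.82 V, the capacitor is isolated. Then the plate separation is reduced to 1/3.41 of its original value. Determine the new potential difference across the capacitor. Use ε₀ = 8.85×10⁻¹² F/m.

1.41 V

A = (3.40 cm)² = 1.16×10⁻³ m².
Initially C₁ = ε₀A/d = 8.85×10⁻¹² × 1.16×10⁻³ / 5.22×10⁻⁵ = 1.96×10⁻¹⁰ F.
V₁ = 4.82 V.
Isolated ⇒ Q is held fixed. C₂ = 3.41 C₁ and V = Q/C, so V₂/V₁ = C₁/C₂ = 0.293.
V₂ = 0.293 × 4.82 = 1.41 V.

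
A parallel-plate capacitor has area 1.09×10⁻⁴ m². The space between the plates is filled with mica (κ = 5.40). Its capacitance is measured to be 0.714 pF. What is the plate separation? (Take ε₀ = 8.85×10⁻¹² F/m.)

7.30 mm

d = κε₀A/C = 5.40 × 8.85×10⁻¹² × 1.09×10⁻⁴ / 7.14×10⁻¹³ = 7.30×10⁻³ m.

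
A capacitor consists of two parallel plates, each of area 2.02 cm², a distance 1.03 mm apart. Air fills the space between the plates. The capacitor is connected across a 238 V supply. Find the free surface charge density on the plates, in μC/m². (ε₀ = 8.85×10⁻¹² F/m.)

A = 2.02 cm² = 2.02×10⁻⁴ m².
C = ε₀A/d = 8.85×10⁻¹² × 2.02×10⁻⁴ / 1.03×10⁻³ = 1.74×10⁻¹² F.
σ = Q/A = CV/A = 1.74×10⁻¹² × 238 / 2.02×10⁻⁴ = 2.04×10⁻⁶ C/m².

2.04 μC/m²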